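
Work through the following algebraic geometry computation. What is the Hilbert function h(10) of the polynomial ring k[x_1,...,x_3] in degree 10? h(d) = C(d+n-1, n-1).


The Hilbert function for the polynomial ring in 3 variables is:
h(d) = C(d+n-1, n-1)
h(10) = C(10+3-1, 3-1) = C(12, 2)
= 12! / (2! * 10!)
= 66

66


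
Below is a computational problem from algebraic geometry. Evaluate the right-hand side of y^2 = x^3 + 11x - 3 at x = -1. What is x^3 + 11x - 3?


Compute x^3 + 11x - 3 at x = -1:
x^3 = (-1)^3 = -1
11*x = 11*(-1) = -11
Sum: -1 - 11 - 3 = -15

-15


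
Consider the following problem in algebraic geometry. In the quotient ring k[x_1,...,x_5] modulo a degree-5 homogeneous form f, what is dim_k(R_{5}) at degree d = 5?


For R = k[x_1,...,x_n]/(f) with f homogeneous of degree e:
The Hilbert series is (1 - t^e)/(1 - t)^n.
So h(d) = C(d+n-1, n-1) - C(d-e+n-1, n-1) for d >= e.
With n=5, e=5, d=5:
C(5+5-1, 5-1) = C(9, 4) = 126
C(5-5+5-1, 5-1) = C(4, 4) = 1
h(5) = 126 - 1 = 125

125


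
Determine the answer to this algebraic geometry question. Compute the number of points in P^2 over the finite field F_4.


P^2(F_4) has (q^(n+1) - 1)/(q - 1) points.
= 4^2 + 4^1 + 4^0
= 16 + 4 + 1
= 21

21


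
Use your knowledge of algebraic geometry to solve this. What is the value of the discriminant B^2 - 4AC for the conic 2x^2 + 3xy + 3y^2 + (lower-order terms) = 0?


The discriminant of a conic Ax^2 + Bxy + Cy^2 + ... = 0 is B^2 - 4AC.
B^2 = 3^2 = 9
4AC = 4*2*3 = 24
Discriminant = 9 - 24 = -15

-15


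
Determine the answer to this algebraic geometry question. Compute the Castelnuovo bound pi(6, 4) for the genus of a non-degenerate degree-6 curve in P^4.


Castelnuovo's bound: write d - 1 = m(r-1) + epsilon with 0 <= epsilon < r-1.
d - 1 = 6 - 1 = 5
r - 1 = 4 - 1 = 3
5 = 1*3 + 2, so m = 1, epsilon = 2
pi(d, r) = m(m-1)(r-1)/2 + m*epsilon
= 1*0*3/2 + 1*2
= 0/2 + 2
= 0 + 2 = 2

2


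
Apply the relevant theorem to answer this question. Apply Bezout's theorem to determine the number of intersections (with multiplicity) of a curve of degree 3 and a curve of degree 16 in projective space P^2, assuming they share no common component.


Bezout's theorem states the intersection count equals the product of degrees.
Intersection count = 3 * 16 = 48

48


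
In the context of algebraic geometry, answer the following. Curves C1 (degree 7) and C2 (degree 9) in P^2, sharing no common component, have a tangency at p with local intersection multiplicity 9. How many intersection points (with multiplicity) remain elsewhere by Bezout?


By Bezout's theorem, the total intersection number is d1 * d2.
Total = 7 * 9 = 63
Intersection multiplicity at p = 9
Remaining intersections = 63 - 9 = 54

54


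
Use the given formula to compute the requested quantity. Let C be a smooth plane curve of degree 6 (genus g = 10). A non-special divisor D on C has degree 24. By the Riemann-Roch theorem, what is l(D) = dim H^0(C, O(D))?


First, compute the genus of a smooth plane curve of degree 6:
g = (d-1)(d-2)/2 = (6-1)(6-2)/2 = 10
For a non-special divisor D (i.e., h^1(D) = 0), Riemann-Roch gives:
l(D) = deg(D) - g + 1
Since deg(D) = 24 >= 2g - 1 = 19, D is non-special.
l(D) = 24 - 10 + 1 = 15

15


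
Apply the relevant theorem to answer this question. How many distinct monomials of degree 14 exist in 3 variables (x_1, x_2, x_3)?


The number of degree-14 monomials in 3 variables is C(d+n-1, n-1).
= C(14+3-1, 3-1) = C(16, 2)
= 120

120


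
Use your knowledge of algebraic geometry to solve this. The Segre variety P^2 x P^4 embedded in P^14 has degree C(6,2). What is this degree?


The degree of the Segre variety P^2 x P^4 is C(m+n, m).
= C(6, 2)
= 15

15


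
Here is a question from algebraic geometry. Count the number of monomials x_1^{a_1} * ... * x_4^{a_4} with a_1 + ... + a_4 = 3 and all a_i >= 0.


The number of degree-3 monomials in 4 variables is C(d+n-1, n-1).
= C(3+4-1, 4-1) = C(6, 3)
= 20

20


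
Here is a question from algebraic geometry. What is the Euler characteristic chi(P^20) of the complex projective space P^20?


The complex projective space P^20 has one cell in each even real dimension 0, 2, ..., 40.
The cohomology groups are H^{2k}(P^20) = Z for k = 0,...,20, and 0 otherwise.
Euler characteristic = sum of Betti numbers = 1 per even-dimensional cohomology group.
chi(P^20) = 20 + 1 = 21

21


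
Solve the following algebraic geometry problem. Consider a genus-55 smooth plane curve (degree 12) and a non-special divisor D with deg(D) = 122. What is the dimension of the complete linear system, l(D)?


First, compute the genus of a smooth plane curve of degree 12:
g = (d-1)(d-2)/2 = (12-1)(12-2)/2 = 55
For a non-special divisor D (i.e., h^1(D) = 0), Riemann-Roch gives:
l(D) = deg(D) - g + 1
Since deg(D) = 122 >= 2g - 1 = 109, D is non-special.
l(D) = 122 - 55 + 1 = 68

68


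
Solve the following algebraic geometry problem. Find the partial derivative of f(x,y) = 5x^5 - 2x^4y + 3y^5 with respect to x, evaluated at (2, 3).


df/dx = 5*5*x^4 + 4*(-2)*x^3*y
At (2,3): 5*5*2^4 + 4*(-2)*2^3*3
= 400 - 192
= 208

208


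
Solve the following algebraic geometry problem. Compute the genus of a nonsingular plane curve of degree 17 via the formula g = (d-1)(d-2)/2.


Using the genus formula for smooth plane curves:
g = (d-1)(d-2)/2
g = (17-1)(17-2)/2
g = 16*15/2
g = 240/2 = 120

120


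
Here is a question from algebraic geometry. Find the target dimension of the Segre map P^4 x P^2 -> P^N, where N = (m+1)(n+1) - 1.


The Segre embedding maps P^m x P^n into P^N via
all products of coordinates from each factor.
N = (m+1)(n+1) - 1
N = (4+1)(2+1) - 1
N = 5*3 - 1
N = 15 - 1 = 14

14


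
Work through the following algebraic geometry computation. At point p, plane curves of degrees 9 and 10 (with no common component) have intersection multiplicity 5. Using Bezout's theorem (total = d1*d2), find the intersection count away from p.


By Bezout's theorem, the total intersection number is d1 * d2.
Total = 9 * 10 = 90
Intersection multiplicity at p = 5
Remaining intersections = 90 - 5 = 85

85


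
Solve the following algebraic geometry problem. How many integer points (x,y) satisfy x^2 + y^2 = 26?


Systematically check integer values of x where x^2 <= 26.
For each valid x, check if 26 - x^2 is a perfect square.
x=1: 26 - 1 = 25, sqrt = 5 (valid)
x=5: 26 - 25 = 1, sqrt = 1 (valid)
Total integer solutions found: 8

8


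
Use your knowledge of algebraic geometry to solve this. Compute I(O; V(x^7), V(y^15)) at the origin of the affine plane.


The intersection multiplicity of V(x^a) and V(y^b) at the origin is:
I(O; V(x^7), V(y^15)) = dim_k(k[x,y]/(x^7, y^15))
A basis for k[x,y]/(x^7, y^15) is the set of monomials x^i * y^j
where 0 <= i < 7 and 0 <= j < 15.
The number of such monomials is 7 * 15 = 105

105


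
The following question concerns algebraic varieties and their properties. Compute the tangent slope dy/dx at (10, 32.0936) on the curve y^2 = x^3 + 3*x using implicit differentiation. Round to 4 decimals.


Using implicit differentiation of y^2 = x^3 + 3*x:
2y * dy/dx = 3x^2 + 3
dy/dx = (3x^2 + 3)/(2y)
Numerator: 3*10^2 + 3 = 303
Denominator: 2*32.0936 = 64.1872
dy/dx = 303/64.1872 = 4.7206

4.7206


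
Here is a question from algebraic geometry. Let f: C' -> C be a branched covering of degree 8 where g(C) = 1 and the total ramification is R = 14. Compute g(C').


Riemann-Hurwitz formula: 2g' - 2 = d(2g - 2) + R
Given: d = 8, g = 1, R = 14
2g' - 2 = 8*(2*1 - 2) + 14
2g' - 2 = 8*0 + 14
2g' - 2 = 0 + 14 = 14
2g' = 16
g' = 8

8


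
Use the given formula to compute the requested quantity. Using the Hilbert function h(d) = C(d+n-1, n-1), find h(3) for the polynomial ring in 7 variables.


The Hilbert function for the polynomial ring in 7 variables is:
h(d) = C(d+n-1, n-1)
h(3) = C(3+7-1, 7-1) = C(9, 6)
= 9! / (6! * 3!)
= 84

84


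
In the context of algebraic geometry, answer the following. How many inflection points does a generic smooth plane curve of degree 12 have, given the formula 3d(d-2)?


For a general smooth plane curve C of degree d, the inflection points are
the intersection of C with its Hessian curve, which has degree 3(d-2).
By Bezout, the total intersection number is d * 3(d-2) = 12 * 30 = 360.
For a general curve every flex is ordinary, so each contributes
multiplicity 1 to C·Hess(C), and the number of distinct inflection
points is 3d(d-2).
Inflection points = 3*12*(12-2) = 3*12*10 = 360

360


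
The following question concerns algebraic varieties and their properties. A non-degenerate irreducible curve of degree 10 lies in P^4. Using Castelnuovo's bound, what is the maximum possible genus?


Castelnuovo's bound: write d - 1 = m(r-1) + epsilon with 0 <= epsilon < r-1.
d - 1 = 10 - 1 = 9
r - 1 = 4 - 1 = 3
9 = 3*3 + 0, so m = 3, epsilon = 0
pi(d, r) = m(m-1)(r-1)/2 + m*epsilon
= 3*2*3/2 + 3*0
= 18/2 + 0
= 9 + 0 = 9

9


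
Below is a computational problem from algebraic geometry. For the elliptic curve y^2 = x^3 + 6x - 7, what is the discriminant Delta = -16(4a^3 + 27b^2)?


Compute each component:
4a^3 = 4*6^3 = 4*216 = 864
27b^2 = 27*(-7)^2 = 27*49 = 1323
4a^3 + 27b^2 = 864 + 1323 = 2187
Delta = -16*2187 = -34992

-34992


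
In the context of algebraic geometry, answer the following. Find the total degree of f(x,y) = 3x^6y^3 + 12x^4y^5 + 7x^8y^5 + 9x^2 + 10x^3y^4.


Examine each term for its total degree (sum of exponents).
  Term '3x^6y^3' has total degree 6+3 = 9.
  Term '12x^4y^5' has total degree 4+5 = 9.
  Term '7x^8y^5' has total degree 8+5 = 13.
  Term '9x^2' has total degree 2+0 = 2.
  Term '10x^3y^4' has total degree 3+4 = 7.
The maximum total degree among all terms is 13.

13


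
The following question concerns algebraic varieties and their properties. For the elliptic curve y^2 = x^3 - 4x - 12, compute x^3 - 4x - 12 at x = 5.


Compute x^3 - 4x - 12 at x = 5:
x^3 = 5^3 = 125
(-4)*x = (-4)*5 = -20
Sum: 125 - 20 - 12 = 93

93


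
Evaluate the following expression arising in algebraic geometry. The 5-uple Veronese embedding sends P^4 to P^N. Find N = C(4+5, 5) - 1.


The Veronese embedding v_d: P^n -> P^N maps each point to all
degree-d monomials in n+1 homogeneous coordinates.
N = C(n+d, d) - 1
N = C(4+5, 5) - 1
N = C(9, 5) - 1
C(9, 5) = 126
N = 126 - 1 = 125

125


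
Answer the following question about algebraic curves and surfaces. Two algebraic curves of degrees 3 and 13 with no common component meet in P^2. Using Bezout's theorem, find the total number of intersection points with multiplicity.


Bezout's theorem states the intersection count equals the product of degrees.
Intersection count = 3 * 13 = 39

39


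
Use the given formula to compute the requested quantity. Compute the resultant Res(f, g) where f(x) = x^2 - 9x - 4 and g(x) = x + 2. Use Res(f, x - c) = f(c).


For Res(f, x - c), we evaluate f at x = c.
f(-2) = (-2)^2 - 9*(-2) - 4
= 4 + 18 - 4
= 22 - 4 = 18
Res(f, g) = 18

18


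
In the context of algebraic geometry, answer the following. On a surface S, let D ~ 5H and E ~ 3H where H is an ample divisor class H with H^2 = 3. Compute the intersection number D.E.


Using bilinearity of the intersection pairing on a surface S:
(aH).(bH) = ab * (H.H)
We have H^2 = 3.
D.E = (5H).(3H) = 5*3*3
= 15*3
= 45

45


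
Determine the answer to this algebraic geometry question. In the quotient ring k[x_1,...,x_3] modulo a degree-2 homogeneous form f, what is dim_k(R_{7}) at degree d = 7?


For R = k[x_1,...,x_n]/(f) with f homogeneous of degree e:
The Hilbert series is (1 - t^e)/(1 - t)^n.
So h(d) = C(d+n-1, n-1) - C(d-e+n-1, n-1) for d >= e.
With n=3, e=2, d=7:
C(7+3-1, 3-1) = C(9, 2) = 36
C(7-2+3-1, 3-1) = C(7, 2) = 21
h(7) = 36 - 21 = 15

15


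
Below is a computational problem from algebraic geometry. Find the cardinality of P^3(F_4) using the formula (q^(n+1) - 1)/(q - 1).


P^3(F_4) has (q^(n+1) - 1)/(q - 1) points.
= 4^3 + 4^2 + 4^1 + 4^0
= 64 + 16 + 4 + 1
= 85

85


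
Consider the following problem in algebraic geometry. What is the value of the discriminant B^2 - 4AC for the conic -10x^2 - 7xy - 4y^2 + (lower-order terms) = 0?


The discriminant of a conic Ax^2 + Bxy + Cy^2 + ... = 0 is B^2 - 4AC.
B^2 = (-7)^2 = 49
4AC = 4*(-10)*(-4) = 160
Discriminant = 49 - 160 = -111

-111


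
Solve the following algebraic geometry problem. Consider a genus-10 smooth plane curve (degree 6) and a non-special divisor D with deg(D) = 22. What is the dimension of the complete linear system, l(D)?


First, compute the genus of a smooth plane curve of degree 6:
g = (d-1)(d-2)/2 = (6-1)(6-2)/2 = 10
For a non-special divisor D (i.e., h^1(D) = 0), Riemann-Roch gives:
l(D) = deg(D) - g + 1
Since deg(D) = 22 >= 2g - 1 = 19, D is non-special.
l(D) = 22 - 10 + 1 = 13

13


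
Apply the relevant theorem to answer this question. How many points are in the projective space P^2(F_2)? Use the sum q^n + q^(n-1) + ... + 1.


P^2(F_2) has (q^(n+1) - 1)/(q - 1) points.
= 2^2 + 2^1 + 2^0
= 4 + 2 + 1
= 7

7


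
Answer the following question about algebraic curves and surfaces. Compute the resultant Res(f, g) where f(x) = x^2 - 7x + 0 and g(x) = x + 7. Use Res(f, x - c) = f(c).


For Res(f, x - c), we evaluate f at x = c.
f(-7) = (-7)^2 - 7*(-7) + 0
= 49 + 49 + 0
= 98 + 0 = 98
Res(f, g) = 98

98


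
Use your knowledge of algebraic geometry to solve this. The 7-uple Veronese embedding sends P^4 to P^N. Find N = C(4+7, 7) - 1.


The Veronese embedding v_d: P^n -> P^N maps each point to all
degree-d monomials in n+1 homogeneous coordinates.
N = C(n+d, d) - 1
N = C(4+7, 7) - 1
N = C(11, 7) - 1
C(11, 7) = 330
N = 330 - 1 = 329

329


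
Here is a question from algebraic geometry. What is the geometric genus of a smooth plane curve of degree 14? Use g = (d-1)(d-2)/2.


Using the genus formula for smooth plane curves:
g = (d-1)(d-2)/2
g = (14-1)(14-2)/2
g = 13*12/2
g = 156/2 = 78

78


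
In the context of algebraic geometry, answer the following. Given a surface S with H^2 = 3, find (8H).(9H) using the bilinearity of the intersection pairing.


Using bilinearity of the intersection pairing on a surface S:
(aH).(bH) = ab * (H.H)
We have H^2 = 3.
D.E = (8H).(9H) = 8*9*3
= 72*3
= 216

216


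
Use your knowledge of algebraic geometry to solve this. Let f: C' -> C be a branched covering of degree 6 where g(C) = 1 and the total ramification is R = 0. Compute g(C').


Riemann-Hurwitz formula: 2g' - 2 = d(2g - 2) + R
Given: d = 6, g = 1, R = 0
2g' - 2 = 6*(2*1 - 2) + 0
2g' - 2 = 6*0 + 0
2g' - 2 = 0 + 0 = 0
2g' = 2
g' = 1

1


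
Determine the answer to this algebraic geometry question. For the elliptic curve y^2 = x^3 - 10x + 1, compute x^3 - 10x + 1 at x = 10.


Compute x^3 - 10x + 1 at x = 10:
x^3 = 10^3 = 1000
(-10)*x = (-10)*10 = -100
Sum: 1000 - 100 + 1 = 901

901


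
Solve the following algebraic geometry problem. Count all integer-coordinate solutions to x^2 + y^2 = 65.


Systematically check integer values of x where x^2 <= 65.
For each valid x, check if 65 - x^2 is a perfect square.
x=1: 65 - 1 = 64, sqrt = 8 (valid)
x=4: 65 - 16 = 49, sqrt = 7 (valid)
x=7: 65 - 49 = 16, sqrt = 4 (valid)
x=8: 65 - 64 = 1, sqrt = 1 (valid)
Total integer solutions found: 16

16


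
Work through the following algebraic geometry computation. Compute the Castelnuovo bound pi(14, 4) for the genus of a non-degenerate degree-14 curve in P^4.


Castelnuovo's bound: write d - 1 = m(r-1) + epsilon with 0 <= epsilon < r-1.
d - 1 = 14 - 1 = 13
r - 1 = 4 - 1 = 3
13 = 4*3 + 1, so m = 4, epsilon = 1
pi(d, r) = m(m-1)(r-1)/2 + m*epsilon
= 4*3*3/2 + 4*1
= 36/2 + 4
= 18 + 4 = 22

22


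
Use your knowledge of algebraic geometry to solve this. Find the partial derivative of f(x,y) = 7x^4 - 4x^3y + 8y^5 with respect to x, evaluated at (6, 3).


df/dx = 4*7*x^3 + 3*(-4)*x^2*y
At (6,3): 4*7*6^3 + 3*(-4)*6^2*3
= 6048 - 1296
= 4752

4752


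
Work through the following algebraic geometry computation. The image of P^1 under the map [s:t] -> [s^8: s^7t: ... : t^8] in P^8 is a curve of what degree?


The rational normal curve in P^8 is the image of P^1 under the 8-uple Veronese.
A general hyperplane in P^8 pulls back to a degree-8 form on P^1, which has 8 zeros,
so the curve meets a general hyperplane in 8 points. Degree = 8.

8


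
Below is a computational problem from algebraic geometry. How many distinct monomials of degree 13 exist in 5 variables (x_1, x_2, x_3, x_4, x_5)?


The number of degree-13 monomials in 5 variables is C(d+n-1, n-1).
= C(13+5-1, 5-1) = C(17, 4)
= 2380

2380


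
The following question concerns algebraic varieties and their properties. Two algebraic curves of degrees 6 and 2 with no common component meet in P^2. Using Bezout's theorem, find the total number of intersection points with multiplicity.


Bezout's theorem states the intersection count equals the product of degrees.
Intersection count = 6 * 2 = 12

12


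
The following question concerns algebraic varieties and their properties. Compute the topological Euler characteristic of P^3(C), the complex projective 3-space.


The complex projective space P^3 has one cell in each even real dimension 0, 2, ..., 6.
The cohomology groups are H^{2k}(P^3) = Z for k = 0,...,3, and 0 otherwise.
Euler characteristic = sum of Betti numbers = 1 per even-dimensional cohomology group.
chi(P^3) = 3 + 1 = 4

4


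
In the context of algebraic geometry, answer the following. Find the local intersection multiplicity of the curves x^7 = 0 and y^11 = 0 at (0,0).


The intersection multiplicity of V(x^a) and V(y^b) at the origin is:
I(O; V(x^7), V(y^11)) = dim_k(k[x,y]/(x^7, y^11))
A basis for k[x,y]/(x^7, y^11) is the set of monomials x^i * y^j
where 0 <= i < 7 and 0 <= j < 11.
The number of such monomials is 7 * 11 = 77

77


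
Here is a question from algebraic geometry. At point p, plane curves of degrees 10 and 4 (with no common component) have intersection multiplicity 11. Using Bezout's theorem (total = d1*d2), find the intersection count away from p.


By Bezout's theorem, the total intersection number is d1 * d2.
Total = 10 * 4 = 40
Intersection multiplicity at p = 11
Remaining intersections = 40 - 11 = 29

29


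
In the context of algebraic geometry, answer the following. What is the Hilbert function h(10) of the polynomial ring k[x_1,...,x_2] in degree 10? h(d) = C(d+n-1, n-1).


The Hilbert function for the polynomial ring in 2 variables is:
h(d) = C(d+n-1, n-1)
h(10) = C(10+2-1, 2-1) = C(11, 1)
= 11! / (1! * 10!)
= 11

11


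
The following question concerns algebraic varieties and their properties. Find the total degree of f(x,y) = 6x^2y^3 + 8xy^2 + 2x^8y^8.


Examine each term for its total degree (sum of exponents).
  Term '6x^2y^3' has total degree 2+3 = 5.
  Term '8xy^2' has total degree 1+2 = 3.
  Term '2x^8y^8' has total degree 8+8 = 16.
The maximum total degree among all terms is 16.

16


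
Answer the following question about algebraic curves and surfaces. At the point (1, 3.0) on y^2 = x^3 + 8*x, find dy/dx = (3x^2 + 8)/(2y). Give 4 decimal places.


Using implicit differentiation of y^2 = x^3 + 8*x:
2y * dy/dx = 3x^2 + 8
dy/dx = (3x^2 + 8)/(2y)
Numerator: 3*1^2 + 8 = 11
Denominator: 2*3.0 = 6.0
dy/dx = 11/6.0 = 1.8333

1.8333


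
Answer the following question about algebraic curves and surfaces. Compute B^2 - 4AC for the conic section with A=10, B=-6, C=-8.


The discriminant of a conic Ax^2 + Bxy + Cy^2 + ... = 0 is B^2 - 4AC.
B^2 = (-6)^2 = 36
4AC = 4*10*(-8) = -320
Discriminant = 36 + 320 = 356

356


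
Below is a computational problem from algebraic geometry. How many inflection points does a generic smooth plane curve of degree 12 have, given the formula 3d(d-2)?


For a general smooth plane curve C of degree d, the inflection points are
the intersection of C with its Hessian curve, which has degree 3(d-2).
By Bezout, the total intersection number is d * 3(d-2) = 12 * 30 = 360.
For a general curve every flex is ordinary, so each contributes
multiplicity 1 to C·Hess(C), and the number of distinct inflection
points is 3d(d-2).
Inflection points = 3*12*(12-2) = 3*12*10 = 360

360


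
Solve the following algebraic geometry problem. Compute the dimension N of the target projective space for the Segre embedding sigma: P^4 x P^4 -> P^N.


The Segre embedding maps P^m x P^n into P^N via
all products of coordinates from each factor.
N = (m+1)(n+1) - 1
N = (4+1)(4+1) - 1
N = 5*5 - 1
N = 25 - 1 = 24

24


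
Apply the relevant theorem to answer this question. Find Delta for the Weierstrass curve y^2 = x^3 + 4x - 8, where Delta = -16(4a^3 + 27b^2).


Compute each component:
4a^3 = 4*4^3 = 4*64 = 256
27b^2 = 27*(-8)^2 = 27*64 = 1728
4a^3 + 27b^2 = 256 + 1728 = 1984
Delta = -16*1984 = -31744

-31744


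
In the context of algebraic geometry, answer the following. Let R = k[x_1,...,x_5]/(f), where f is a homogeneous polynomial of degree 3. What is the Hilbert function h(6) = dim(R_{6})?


For R = k[x_1,...,x_n]/(f) with f homogeneous of degree e:
The Hilbert series is (1 - t^e)/(1 - t)^n.
So h(d) = C(d+n-1, n-1) - C(d-e+n-1, n-1) for d >= e.
With n=5, e=3, d=6:
C(6+5-1, 5-1) = C(10, 4) = 210
C(6-3+5-1, 5-1) = C(7, 4) = 35
h(6) = 210 - 35 = 175

175


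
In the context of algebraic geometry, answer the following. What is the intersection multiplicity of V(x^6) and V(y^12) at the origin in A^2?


The intersection multiplicity of V(x^a) and V(y^b) at the origin is:
I(O; V(x^6), V(y^12)) = dim_k(k[x,y]/(x^6, y^12))
A basis for k[x,y]/(x^6, y^12) is the set of monomials x^i * y^j
where 0 <= i < 6 and 0 <= j < 12.
The number of such monomials is 6 * 12 = 72

72


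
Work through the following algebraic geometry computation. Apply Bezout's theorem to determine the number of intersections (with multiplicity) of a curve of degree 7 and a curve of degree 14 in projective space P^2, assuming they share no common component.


Bezout's theorem states the intersection count equals the product of degrees.
Intersection count = 7 * 14 = 98

98


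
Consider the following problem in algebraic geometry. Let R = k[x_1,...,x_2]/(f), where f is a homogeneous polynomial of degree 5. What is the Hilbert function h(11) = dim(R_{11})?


For R = k[x_1,...,x_n]/(f) with f homogeneous of degree e:
The Hilbert series is (1 - t^e)/(1 - t)^n.
So h(d) = C(d+n-1, n-1) - C(d-e+n-1, n-1) for d >= e.
With n=2, e=5, d=11:
C(11+2-1, 2-1) = C(12, 1) = 12
C(11-5+2-1, 2-1) = C(7, 1) = 7
h(11) = 12 - 7 = 5

5


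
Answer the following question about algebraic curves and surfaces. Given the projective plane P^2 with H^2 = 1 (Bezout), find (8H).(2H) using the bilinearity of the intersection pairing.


Using bilinearity of the intersection pairing on the projective plane P^2:
(aH).(bH) = ab * (H.H)
We have H^2 = 1 (Bezout).
D.E = (8H).(2H) = 8*2*1
= 16*1
= 16

16


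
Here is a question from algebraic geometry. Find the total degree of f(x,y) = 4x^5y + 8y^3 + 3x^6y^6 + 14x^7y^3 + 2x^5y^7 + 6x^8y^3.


Examine each term for its total degree (sum of exponents).
  Term '4x^5y' has total degree 5+1 = 6.
  Term '8y^3' has total degree 0+3 = 3.
  Term '3x^6y^6' has total degree 6+6 = 12.
  Term '14x^7y^3' has total degree 7+3 = 10.
  Term '2x^5y^7' has total degree 5+7 = 12.
  Term '6x^8y^3' has total degree 8+3 = 11.
The maximum total degree among all terms is 12.

12


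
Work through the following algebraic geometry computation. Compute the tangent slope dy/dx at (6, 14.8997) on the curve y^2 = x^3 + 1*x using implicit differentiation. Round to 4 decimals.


Using implicit differentiation of y^2 = x^3 + 1*x:
2y * dy/dx = 3x^2 + 1
dy/dx = (3x^2 + 1)/(2y)
Numerator: 3*6^2 + 1 = 109
Denominator: 2*14.8997 = 29.7994
dy/dx = 109/29.7994 = 3.6578

3.6578


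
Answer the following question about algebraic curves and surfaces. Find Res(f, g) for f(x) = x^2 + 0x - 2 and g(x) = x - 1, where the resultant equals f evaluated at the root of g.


For Res(f, x - c), we evaluate f at x = c.
f(1) = 1^2 + 0*1 - 2
= 1 + 0 - 2
= 1 - 2 = -1
Res(f, g) = -1

-1


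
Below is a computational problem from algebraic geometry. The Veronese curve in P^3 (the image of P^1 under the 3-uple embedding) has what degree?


The rational normal curve in P^3 is the image of P^1 under the 3-uple Veronese.
A general hyperplane in P^3 pulls back to a degree-3 form on P^1, which has 3 zeros,
so the curve meets a general hyperplane in 3 points. Degree = 3.

3


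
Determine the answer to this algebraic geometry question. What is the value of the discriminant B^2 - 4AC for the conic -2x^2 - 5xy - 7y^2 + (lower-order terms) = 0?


The discriminant of a conic Ax^2 + Bxy + Cy^2 + ... = 0 is B^2 - 4AC.
B^2 = (-5)^2 = 25
4AC = 4*(-2)*(-7) = 56
Discriminant = 25 - 56 = -31

-31


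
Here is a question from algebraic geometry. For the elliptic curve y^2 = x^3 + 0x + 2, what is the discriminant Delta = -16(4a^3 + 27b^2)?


Compute each component:
4a^3 = 4*0^3 = 4*0 = 0
27b^2 = 27*2^2 = 27*4 = 108
4a^3 + 27b^2 = 0 + 108 = 108
Delta = -16*108 = -1728

-1728


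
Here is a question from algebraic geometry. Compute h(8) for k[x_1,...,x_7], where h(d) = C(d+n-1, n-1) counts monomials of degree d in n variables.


The Hilbert function for the polynomial ring in 7 variables is:
h(d) = C(d+n-1, n-1)
h(8) = C(8+7-1, 7-1) = C(14, 6)
= 14! / (6! * 8!)
= 3003

3003


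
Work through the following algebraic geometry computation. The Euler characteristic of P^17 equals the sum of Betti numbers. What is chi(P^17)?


The complex projective space P^17 has one cell in each even real dimension 0, 2, ..., 34.
The cohomology groups are H^{2k}(P^17) = Z for k = 0,...,17, and 0 otherwise.
Euler characteristic = sum of Betti numbers = 1 per even-dimensional cohomology group.
chi(P^17) = 17 + 1 = 18

18


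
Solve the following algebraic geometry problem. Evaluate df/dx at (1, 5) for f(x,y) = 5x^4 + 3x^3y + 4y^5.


df/dx = 4*5*x^3 + 3*3*x^2*y
At (1,5): 4*5*1^3 + 3*3*1^2*5
= 20 + 45
= 65

65


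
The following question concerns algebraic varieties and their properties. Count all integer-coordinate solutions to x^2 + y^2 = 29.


Systematically check integer values of x where x^2 <= 29.
For each valid x, check if 29 - x^2 is a perfect square.
x=2: 29 - 4 = 25, sqrt = 5 (valid)
x=5: 29 - 25 = 4, sqrt = 2 (valid)
Total integer solutions found: 8

8


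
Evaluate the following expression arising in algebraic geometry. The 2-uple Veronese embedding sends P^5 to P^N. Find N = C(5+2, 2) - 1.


The Veronese embedding v_d: P^n -> P^N maps each point to all
degree-d monomials in n+1 homogeneous coordinates.
N = C(n+d, d) - 1
N = C(5+2, 2) - 1
N = C(7, 2) - 1
C(7, 2) = 21
N = 21 - 1 = 20

20


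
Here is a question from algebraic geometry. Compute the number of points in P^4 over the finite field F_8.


P^4(F_8) has (q^(n+1) - 1)/(q - 1) points.
= 8^4 + 8^3 + 8^2 + 8^1 + 8^0
= 4096 + 512 + 64 + 8 + 1
= 4681

4681


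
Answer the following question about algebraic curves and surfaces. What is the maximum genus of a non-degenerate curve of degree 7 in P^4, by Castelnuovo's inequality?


Castelnuovo's bound: write d - 1 = m(r-1) + epsilon with 0 <= epsilon < r-1.
d - 1 = 7 - 1 = 6
r - 1 = 4 - 1 = 3
6 = 2*3 + 0, so m = 2, epsilon = 0
pi(d, r) = m(m-1)(r-1)/2 + m*epsilon
= 2*1*3/2 + 2*0
= 6/2 + 0
= 3 + 0 = 3

3


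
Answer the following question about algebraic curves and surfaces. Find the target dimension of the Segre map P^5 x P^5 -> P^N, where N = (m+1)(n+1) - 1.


The Segre embedding maps P^m x P^n into P^N via
all products of coordinates from each factor.
N = (m+1)(n+1) - 1
N = (5+1)(5+1) - 1
N = 6*6 - 1
N = 36 - 1 = 35

35


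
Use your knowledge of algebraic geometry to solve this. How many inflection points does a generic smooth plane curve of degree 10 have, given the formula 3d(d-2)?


For a general smooth plane curve C of degree d, the inflection points are
the intersection of C with its Hessian curve, which has degree 3(d-2).
By Bezout, the total intersection number is d * 3(d-2) = 10 * 24 = 240.
For a general curve every flex is ordinary, so each contributes
multiplicity 1 to C·Hess(C), and the number of distinct inflection
points is 3d(d-2).
Inflection points = 3*10*(10-2) = 3*10*8 = 240

240


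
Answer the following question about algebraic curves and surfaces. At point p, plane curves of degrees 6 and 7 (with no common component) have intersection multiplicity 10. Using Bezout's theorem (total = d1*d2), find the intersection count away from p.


By Bezout's theorem, the total intersection number is d1 * d2.
Total = 6 * 7 = 42
Intersection multiplicity at p = 10
Remaining intersections = 42 - 10 = 32

32


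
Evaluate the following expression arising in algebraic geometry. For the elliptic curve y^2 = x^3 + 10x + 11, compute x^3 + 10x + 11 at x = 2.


Compute x^3 + 10x + 11 at x = 2:
x^3 = 2^3 = 8
10*x = 10*2 = 20
Sum: 8 + 20 + 11 = 39

39


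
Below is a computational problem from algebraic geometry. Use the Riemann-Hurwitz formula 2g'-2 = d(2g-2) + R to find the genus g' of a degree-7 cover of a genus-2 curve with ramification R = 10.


Riemann-Hurwitz formula: 2g' - 2 = d(2g - 2) + R
Given: d = 7, g = 2, R = 10
2g' - 2 = 7*(2*2 - 2) + 10
2g' - 2 = 7*2 + 10
2g' - 2 = 14 + 10 = 24
2g' = 26
g' = 13

13


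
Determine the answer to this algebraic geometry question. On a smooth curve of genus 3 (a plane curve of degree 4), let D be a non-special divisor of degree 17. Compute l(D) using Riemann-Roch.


First, compute the genus of a smooth plane curve of degree 4:
g = (d-1)(d-2)/2 = (4-1)(4-2)/2 = 3
For a non-special divisor D (i.e., h^1(D) = 0), Riemann-Roch gives:
l(D) = deg(D) - g + 1
Since deg(D) = 17 >= 2g - 1 = 5, D is non-special.
l(D) = 17 - 3 + 1 = 15

15


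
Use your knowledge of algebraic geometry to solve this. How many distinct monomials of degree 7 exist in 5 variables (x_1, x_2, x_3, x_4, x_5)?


The number of degree-7 monomials in 5 variables is C(d+n-1, n-1).
= C(7+5-1, 5-1) = C(11, 4)
= 330

330


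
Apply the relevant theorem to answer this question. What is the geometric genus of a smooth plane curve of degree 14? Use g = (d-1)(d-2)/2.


Using the genus formula for smooth plane curves:
g = (d-1)(d-2)/2
g = (14-1)(14-2)/2
g = 13*12/2
g = 156/2 = 78

78


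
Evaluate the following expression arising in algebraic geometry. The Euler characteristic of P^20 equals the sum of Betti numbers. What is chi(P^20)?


The complex projective space P^20 has one cell in each even real dimension 0, 2, ..., 40.
The cohomology groups are H^{2k}(P^20) = Z for k = 0,...,20, and 0 otherwise.
Euler characteristic = sum of Betti numbers = 1 per even-dimensional cohomology group.
chi(P^20) = 20 + 1 = 21

21


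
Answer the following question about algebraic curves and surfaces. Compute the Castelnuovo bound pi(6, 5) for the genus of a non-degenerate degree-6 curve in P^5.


Castelnuovo's bound: write d - 1 = m(r-1) + epsilon with 0 <= epsilon < r-1.
d - 1 = 6 - 1 = 5
r - 1 = 5 - 1 = 4
5 = 1*4 + 1, so m = 1, epsilon = 1
pi(d, r) = m(m-1)(r-1)/2 + m*epsilon
= 1*0*4/2 + 1*1
= 0/2 + 1
= 0 + 1 = 1

1


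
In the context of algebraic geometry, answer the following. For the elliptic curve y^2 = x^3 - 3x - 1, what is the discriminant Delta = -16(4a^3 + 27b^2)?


Compute each component:
4a^3 = 4*(-3)^3 = 4*(-27) = -108
27b^2 = 27*(-1)^2 = 27*1 = 27
4a^3 + 27b^2 = -108 + 27 = -81
Delta = -16*(-81) = 1296

1296


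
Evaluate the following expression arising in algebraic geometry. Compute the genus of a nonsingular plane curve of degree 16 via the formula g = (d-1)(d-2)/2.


Using the genus formula for smooth plane curves:
g = (d-1)(d-2)/2
g = (16-1)(16-2)/2
g = 15*14/2
g = 210/2 = 105

105


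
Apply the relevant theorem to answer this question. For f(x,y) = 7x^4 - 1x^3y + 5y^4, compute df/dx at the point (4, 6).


df/dx = 4*7*x^3 + 3*(-1)*x^2*y
At (4,6): 4*7*4^3 + 3*(-1)*4^2*6
= 1792 - 288
= 1504

1504


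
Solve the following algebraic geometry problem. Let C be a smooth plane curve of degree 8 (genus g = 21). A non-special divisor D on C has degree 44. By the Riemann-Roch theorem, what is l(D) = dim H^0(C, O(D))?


First, compute the genus of a smooth plane curve of degree 8:
g = (d-1)(d-2)/2 = (8-1)(8-2)/2 = 21
For a non-special divisor D (i.e., h^1(D) = 0), Riemann-Roch gives:
l(D) = deg(D) - g + 1
Since deg(D) = 44 >= 2g - 1 = 41, D is non-special.
l(D) = 44 - 21 + 1 = 24

24


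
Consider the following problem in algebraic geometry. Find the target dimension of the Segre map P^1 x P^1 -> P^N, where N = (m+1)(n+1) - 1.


The Segre embedding maps P^m x P^n into P^N via
all products of coordinates from each factor.
N = (m+1)(n+1) - 1
N = (1+1)(1+1) - 1
N = 2*2 - 1
N = 4 - 1 = 3

3


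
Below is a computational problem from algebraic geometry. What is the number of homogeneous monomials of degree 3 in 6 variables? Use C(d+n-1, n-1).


The number of degree-3 monomials in 6 variables is C(d+n-1, n-1).
= C(3+6-1, 6-1) = C(8, 5)
= 56

56


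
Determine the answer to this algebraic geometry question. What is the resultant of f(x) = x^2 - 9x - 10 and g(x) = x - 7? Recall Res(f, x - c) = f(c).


For Res(f, x - c), we evaluate f at x = c.
f(7) = 7^2 - 9*7 - 10
= 49 - 63 - 10
= -14 - 10 = -24
Res(f, g) = -24

-24


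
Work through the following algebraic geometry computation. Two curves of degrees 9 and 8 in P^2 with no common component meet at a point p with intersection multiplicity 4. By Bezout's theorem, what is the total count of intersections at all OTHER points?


By Bezout's theorem, the total intersection number is d1 * d2.
Total = 9 * 8 = 72
Intersection multiplicity at p = 4
Remaining intersections = 72 - 4 = 68

68


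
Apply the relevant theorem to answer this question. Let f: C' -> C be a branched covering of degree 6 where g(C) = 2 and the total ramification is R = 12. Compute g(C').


Riemann-Hurwitz formula: 2g' - 2 = d(2g - 2) + R
Given: d = 6, g = 2, R = 12
2g' - 2 = 6*(2*2 - 2) + 12
2g' - 2 = 6*2 + 12
2g' - 2 = 12 + 12 = 24
2g' = 26
g' = 13

13


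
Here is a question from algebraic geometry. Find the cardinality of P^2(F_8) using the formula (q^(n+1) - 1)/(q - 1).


P^2(F_8) has (q^(n+1) - 1)/(q - 1) points.
= 8^2 + 8^1 + 8^0
= 64 + 8 + 1
= 73

73


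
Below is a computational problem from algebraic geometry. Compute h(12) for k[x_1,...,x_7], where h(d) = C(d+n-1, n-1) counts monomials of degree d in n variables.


The Hilbert function for the polynomial ring in 7 variables is:
h(d) = C(d+n-1, n-1)
h(12) = C(12+7-1, 7-1) = C(18, 6)
= 18! / (6! * 12!)
= 18564

18564


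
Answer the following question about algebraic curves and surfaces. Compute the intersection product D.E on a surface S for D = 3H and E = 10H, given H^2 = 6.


Using bilinearity of the intersection pairing on a surface S:
(aH).(bH) = ab * (H.H)
We have H^2 = 6.
D.E = (3H).(10H) = 3*10*6
= 30*6
= 180

180


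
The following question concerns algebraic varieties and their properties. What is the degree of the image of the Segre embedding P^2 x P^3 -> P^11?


The degree of the Segre variety P^2 x P^3 is C(m+n, m).
= C(5, 2)
= 10

10


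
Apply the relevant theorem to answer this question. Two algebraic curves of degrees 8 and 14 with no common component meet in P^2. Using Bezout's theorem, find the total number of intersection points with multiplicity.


Bezout's theorem states the intersection count equals the product of degrees.
Intersection count = 8 * 14 = 112

112


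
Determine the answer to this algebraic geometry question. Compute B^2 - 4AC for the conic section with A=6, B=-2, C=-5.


The discriminant of a conic Ax^2 + Bxy + Cy^2 + ... = 0 is B^2 - 4AC.
B^2 = (-2)^2 = 4
4AC = 4*6*(-5) = -120
Discriminant = 4 + 120 = 124

124


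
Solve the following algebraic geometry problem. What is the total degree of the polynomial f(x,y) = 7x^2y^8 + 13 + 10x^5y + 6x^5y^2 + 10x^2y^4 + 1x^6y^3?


Examine each term for its total degree (sum of exponents).
  Term '7x^2y^8' has total degree 2+8 = 10.
  Term '13' has total degree 0+0 = 0.
  Term '10x^5y' has total degree 5+1 = 6.
  Term '6x^5y^2' has total degree 5+2 = 7.
  Term '10x^2y^4' has total degree 2+4 = 6.
  Term '1x^6y^3' has total degree 6+3 = 9.
The maximum total degree among all terms is 10.

10


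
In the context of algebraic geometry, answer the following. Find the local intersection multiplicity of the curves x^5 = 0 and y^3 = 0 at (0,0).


The intersection multiplicity of V(x^a) and V(y^b) at the origin is:
I(O; V(x^5), V(y^3)) = dim_k(k[x,y]/(x^5, y^3))
A basis for k[x,y]/(x^5, y^3) is the set of monomials x^i * y^j
where 0 <= i < 5 and 0 <= j < 3.
The number of such monomials is 5 * 3 = 15

15


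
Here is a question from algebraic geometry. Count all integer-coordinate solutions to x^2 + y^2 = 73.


Systematically check integer values of x where x^2 <= 73.
For each valid x, check if 73 - x^2 is a perfect square.
x=3: 73 - 9 = 64, sqrt = 8 (valid)
x=8: 73 - 64 = 9, sqrt = 3 (valid)
Total integer solutions found: 8

8


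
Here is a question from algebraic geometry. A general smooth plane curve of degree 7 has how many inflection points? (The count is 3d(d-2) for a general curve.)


For a general smooth plane curve C of degree d, the inflection points are
the intersection of C with its Hessian curve, which has degree 3(d-2).
By Bezout, the total intersection number is d * 3(d-2) = 7 * 15 = 105.
For a general curve every flex is ordinary, so each contributes
multiplicity 1 to C·Hess(C), and the number of distinct inflection
points is 3d(d-2).
Inflection points = 3*7*(7-2) = 3*7*5 = 105

105


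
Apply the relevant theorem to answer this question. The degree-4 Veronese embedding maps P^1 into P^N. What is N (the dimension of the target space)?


The Veronese embedding v_d: P^n -> P^N maps each point to all
degree-d monomials in n+1 homogeneous coordinates.
N = C(n+d, d) - 1
N = C(1+4, 4) - 1
N = C(5, 4) - 1
C(5, 4) = 5
N = 5 - 1 = 4

4


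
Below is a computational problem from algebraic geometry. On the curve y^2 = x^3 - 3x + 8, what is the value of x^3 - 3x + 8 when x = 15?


Compute x^3 - 3x + 8 at x = 15:
x^3 = 15^3 = 3375
(-3)*x = (-3)*15 = -45
Sum: 3375 - 45 + 8 = 3338

3338


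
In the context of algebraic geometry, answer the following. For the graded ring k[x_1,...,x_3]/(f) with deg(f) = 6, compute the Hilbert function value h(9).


For R = k[x_1,...,x_n]/(f) with f homogeneous of degree e:
The Hilbert series is (1 - t^e)/(1 - t)^n.
So h(d) = C(d+n-1, n-1) - C(d-e+n-1, n-1) for d >= e.
With n=3, e=6, d=9:
C(9+3-1, 3-1) = C(11, 2) = 55
C(9-6+3-1, 3-1) = C(5, 2) = 10
h(9) = 55 - 10 = 45

45


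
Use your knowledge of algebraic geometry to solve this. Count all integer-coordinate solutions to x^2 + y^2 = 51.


Systematically check integer values of x where x^2 <= 51.
For each valid x, check if 51 - x^2 is a perfect square.
Total integer solutions found: 0

0


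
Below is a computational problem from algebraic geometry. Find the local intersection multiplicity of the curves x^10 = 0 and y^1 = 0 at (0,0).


The intersection multiplicity of V(x^a) and V(y^b) at the origin is:
I(O; V(x^10), V(y^1)) = dim_k(k[x,y]/(x^10, y^1))
A basis for k[x,y]/(x^10, y^1) is the set of monomials x^i * y^j
where 0 <= i < 10 and 0 <= j < 1.
The number of such monomials is 10 * 1 = 10

10


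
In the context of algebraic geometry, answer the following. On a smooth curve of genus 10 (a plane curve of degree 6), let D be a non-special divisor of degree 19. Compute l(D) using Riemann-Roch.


First, compute the genus of a smooth plane curve of degree 6:
g = (d-1)(d-2)/2 = (6-1)(6-2)/2 = 10
For a non-special divisor D (i.e., h^1(D) = 0), Riemann-Roch gives:
l(D) = deg(D) - g + 1
Since deg(D) = 19 >= 2g - 1 = 19, D is non-special.
l(D) = 19 - 10 + 1 = 10

10


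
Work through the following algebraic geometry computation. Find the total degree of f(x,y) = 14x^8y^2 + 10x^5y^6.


Examine each term for its total degree (sum of exponents).
  Term '14x^8y^2' has total degree 8+2 = 10.
  Term '10x^5y^6' has total degree 5+6 = 11.
The maximum total degree among all terms is 11.

11
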